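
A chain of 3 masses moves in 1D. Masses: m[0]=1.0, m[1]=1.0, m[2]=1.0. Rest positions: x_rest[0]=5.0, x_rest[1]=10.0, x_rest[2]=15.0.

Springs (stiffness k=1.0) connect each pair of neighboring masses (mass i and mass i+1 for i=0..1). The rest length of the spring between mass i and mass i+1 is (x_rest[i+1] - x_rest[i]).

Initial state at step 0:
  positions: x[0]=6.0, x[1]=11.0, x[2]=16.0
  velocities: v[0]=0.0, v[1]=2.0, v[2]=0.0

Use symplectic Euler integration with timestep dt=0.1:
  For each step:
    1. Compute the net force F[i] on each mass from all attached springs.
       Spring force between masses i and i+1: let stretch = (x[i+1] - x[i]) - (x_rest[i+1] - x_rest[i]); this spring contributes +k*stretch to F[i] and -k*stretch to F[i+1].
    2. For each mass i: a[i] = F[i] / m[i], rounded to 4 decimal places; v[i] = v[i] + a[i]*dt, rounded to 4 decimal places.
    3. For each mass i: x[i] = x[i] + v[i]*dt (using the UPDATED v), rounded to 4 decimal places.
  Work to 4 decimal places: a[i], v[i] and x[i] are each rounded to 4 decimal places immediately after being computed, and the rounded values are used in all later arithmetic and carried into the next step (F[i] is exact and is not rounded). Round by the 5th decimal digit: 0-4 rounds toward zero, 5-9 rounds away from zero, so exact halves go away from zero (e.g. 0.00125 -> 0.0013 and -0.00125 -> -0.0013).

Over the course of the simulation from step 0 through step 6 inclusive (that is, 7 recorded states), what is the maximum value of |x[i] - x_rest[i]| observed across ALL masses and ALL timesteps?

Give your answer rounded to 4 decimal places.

Answer: 2.0666

Derivation:
Step 0: x=[6.0000 11.0000 16.0000] v=[0.0000 2.0000 0.0000]
Step 1: x=[6.0000 11.2000 16.0000] v=[0.0000 2.0000 0.0000]
Step 2: x=[6.0020 11.3960 16.0020] v=[0.0200 1.9600 0.0200]
Step 3: x=[6.0079 11.5841 16.0079] v=[0.0594 1.8812 0.0594]
Step 4: x=[6.0196 11.7607 16.0196] v=[0.1170 1.7660 0.1170]
Step 5: x=[6.0387 11.9225 16.0387] v=[0.1911 1.6178 0.1911]
Step 6: x=[6.0667 12.0666 16.0667] v=[0.2795 1.4410 0.2795]
Max displacement = 2.0666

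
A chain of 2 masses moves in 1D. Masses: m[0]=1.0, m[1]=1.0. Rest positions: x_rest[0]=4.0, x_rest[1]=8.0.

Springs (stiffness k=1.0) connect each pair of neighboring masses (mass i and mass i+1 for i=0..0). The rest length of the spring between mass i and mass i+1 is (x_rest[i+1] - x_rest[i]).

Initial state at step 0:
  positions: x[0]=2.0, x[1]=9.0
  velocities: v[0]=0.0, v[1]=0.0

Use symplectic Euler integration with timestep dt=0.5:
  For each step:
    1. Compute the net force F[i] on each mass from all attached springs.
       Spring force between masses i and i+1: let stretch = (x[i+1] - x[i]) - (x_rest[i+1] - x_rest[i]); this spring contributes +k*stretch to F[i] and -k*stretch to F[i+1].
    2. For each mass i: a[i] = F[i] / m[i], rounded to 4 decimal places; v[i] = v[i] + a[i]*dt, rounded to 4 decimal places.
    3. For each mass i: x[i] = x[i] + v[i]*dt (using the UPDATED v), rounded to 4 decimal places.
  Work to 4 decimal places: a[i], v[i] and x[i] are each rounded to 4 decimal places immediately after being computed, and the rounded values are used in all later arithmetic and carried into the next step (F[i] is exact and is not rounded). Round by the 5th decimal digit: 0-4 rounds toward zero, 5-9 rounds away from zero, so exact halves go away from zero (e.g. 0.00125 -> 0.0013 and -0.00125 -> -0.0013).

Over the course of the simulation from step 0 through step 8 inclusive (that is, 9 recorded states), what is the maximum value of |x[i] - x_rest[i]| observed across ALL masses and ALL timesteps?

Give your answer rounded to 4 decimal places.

Answer: 2.0937

Derivation:
Step 0: x=[2.0000 9.0000] v=[0.0000 0.0000]
Step 1: x=[2.7500 8.2500] v=[1.5000 -1.5000]
Step 2: x=[3.8750 7.1250] v=[2.2500 -2.2500]
Step 3: x=[4.8125 6.1875] v=[1.8750 -1.8750]
Step 4: x=[5.0938 5.9063] v=[0.5625 -0.5625]
Step 5: x=[4.5782 6.4220] v=[-1.0313 1.0313]
Step 6: x=[3.5235 7.4767] v=[-2.1094 2.1094]
Step 7: x=[2.4571 8.5431] v=[-2.1328 2.1328]
Step 8: x=[1.9122 9.0880] v=[-1.0898 1.0898]
Max displacement = 2.0937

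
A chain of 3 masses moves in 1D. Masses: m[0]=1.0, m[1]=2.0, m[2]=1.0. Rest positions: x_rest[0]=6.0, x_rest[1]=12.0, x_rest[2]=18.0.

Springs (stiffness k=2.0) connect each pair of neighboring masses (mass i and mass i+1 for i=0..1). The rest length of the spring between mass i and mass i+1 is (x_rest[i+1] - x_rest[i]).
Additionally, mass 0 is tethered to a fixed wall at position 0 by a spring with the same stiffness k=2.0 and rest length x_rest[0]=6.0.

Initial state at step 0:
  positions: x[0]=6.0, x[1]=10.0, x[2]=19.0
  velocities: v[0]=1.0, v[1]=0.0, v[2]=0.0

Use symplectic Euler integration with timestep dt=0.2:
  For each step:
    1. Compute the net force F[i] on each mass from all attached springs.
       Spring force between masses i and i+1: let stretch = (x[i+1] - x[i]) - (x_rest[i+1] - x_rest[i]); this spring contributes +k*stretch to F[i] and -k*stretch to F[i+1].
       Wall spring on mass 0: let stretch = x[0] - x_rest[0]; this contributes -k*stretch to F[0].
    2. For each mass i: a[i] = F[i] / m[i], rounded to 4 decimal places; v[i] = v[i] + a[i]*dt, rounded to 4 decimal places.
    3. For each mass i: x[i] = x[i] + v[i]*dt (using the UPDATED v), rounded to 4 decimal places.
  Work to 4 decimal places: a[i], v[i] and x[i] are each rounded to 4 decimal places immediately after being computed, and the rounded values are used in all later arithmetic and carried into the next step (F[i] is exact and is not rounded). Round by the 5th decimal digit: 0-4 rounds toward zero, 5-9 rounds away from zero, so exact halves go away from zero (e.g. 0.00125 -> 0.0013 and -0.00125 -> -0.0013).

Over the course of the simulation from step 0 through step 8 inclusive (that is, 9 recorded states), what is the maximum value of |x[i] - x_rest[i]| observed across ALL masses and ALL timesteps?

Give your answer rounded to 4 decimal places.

Answer: 2.2334

Derivation:
Step 0: x=[6.0000 10.0000 19.0000] v=[1.0000 0.0000 0.0000]
Step 1: x=[6.0400 10.2000 18.7600] v=[0.2000 1.0000 -1.2000]
Step 2: x=[5.9296 10.5760 18.3152] v=[-0.5520 1.8800 -2.2240]
Step 3: x=[5.7165 11.0757 17.7313] v=[-1.0653 2.4986 -2.9197]
Step 4: x=[5.4749 11.6273 17.0949] v=[-1.2082 2.7579 -3.1819]
Step 5: x=[5.2875 12.1515 16.5011] v=[-0.9372 2.6209 -2.9689]
Step 6: x=[5.2262 12.5751 16.0394] v=[-0.3066 2.1180 -2.3087]
Step 7: x=[5.3347 12.8433 15.7805] v=[0.5425 1.3411 -1.2944]
Step 8: x=[5.6171 12.9287 15.7666] v=[1.4121 0.4268 -0.0693]
Max displacement = 2.2334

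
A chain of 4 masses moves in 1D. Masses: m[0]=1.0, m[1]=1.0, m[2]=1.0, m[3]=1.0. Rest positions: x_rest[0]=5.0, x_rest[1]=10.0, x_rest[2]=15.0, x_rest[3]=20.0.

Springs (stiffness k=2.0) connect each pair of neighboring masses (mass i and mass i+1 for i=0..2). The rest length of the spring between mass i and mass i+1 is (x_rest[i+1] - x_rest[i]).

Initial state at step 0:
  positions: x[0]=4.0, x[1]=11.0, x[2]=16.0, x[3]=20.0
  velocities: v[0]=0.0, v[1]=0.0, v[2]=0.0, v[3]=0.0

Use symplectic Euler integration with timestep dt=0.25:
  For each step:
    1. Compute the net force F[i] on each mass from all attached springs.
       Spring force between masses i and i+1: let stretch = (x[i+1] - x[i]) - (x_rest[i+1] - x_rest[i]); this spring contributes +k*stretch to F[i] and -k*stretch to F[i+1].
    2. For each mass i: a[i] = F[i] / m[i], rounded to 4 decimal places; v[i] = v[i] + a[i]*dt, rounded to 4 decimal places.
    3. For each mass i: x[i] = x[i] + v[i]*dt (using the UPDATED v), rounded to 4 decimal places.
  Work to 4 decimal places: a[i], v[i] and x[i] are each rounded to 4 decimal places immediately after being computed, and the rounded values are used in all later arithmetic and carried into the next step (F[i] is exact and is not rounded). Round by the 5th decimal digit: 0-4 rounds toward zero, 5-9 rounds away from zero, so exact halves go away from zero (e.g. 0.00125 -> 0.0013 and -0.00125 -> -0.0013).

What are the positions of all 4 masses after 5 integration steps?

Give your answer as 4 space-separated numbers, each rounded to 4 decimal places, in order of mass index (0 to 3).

Answer: 6.0082 9.3493 14.7020 20.9407

Derivation:
Step 0: x=[4.0000 11.0000 16.0000 20.0000] v=[0.0000 0.0000 0.0000 0.0000]
Step 1: x=[4.2500 10.7500 15.8750 20.1250] v=[1.0000 -1.0000 -0.5000 0.5000]
Step 2: x=[4.6875 10.3281 15.6406 20.3438] v=[1.7500 -1.6875 -0.9375 0.8750]
Step 3: x=[5.2051 9.8652 15.3301 20.5997] v=[2.0703 -1.8516 -1.2422 1.0234]
Step 4: x=[5.6802 9.5029 14.9951 20.8219] v=[1.9004 -1.4492 -1.3399 0.8886]
Step 5: x=[6.0082 9.3493 14.7020 20.9407] v=[1.3118 -0.6145 -1.1726 0.4752]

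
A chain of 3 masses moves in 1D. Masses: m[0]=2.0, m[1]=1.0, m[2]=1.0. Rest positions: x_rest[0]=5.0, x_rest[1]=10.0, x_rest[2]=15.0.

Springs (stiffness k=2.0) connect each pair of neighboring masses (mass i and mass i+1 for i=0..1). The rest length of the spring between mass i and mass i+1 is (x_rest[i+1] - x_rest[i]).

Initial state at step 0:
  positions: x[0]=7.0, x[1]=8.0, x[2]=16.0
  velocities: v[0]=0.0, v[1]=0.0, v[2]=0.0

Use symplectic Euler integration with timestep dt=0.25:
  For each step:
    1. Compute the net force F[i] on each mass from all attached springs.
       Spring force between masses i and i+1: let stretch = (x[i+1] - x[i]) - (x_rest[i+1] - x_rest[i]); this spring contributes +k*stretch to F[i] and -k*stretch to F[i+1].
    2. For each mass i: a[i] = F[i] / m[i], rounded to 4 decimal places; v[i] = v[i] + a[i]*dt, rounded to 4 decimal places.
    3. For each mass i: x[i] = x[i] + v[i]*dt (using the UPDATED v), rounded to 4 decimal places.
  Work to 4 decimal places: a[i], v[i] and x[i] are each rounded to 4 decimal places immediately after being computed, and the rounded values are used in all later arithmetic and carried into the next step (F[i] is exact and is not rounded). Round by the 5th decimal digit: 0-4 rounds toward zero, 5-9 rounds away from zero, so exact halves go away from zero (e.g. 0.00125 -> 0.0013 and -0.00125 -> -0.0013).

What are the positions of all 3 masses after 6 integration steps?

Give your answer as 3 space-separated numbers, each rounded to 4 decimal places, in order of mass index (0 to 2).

Step 0: x=[7.0000 8.0000 16.0000] v=[0.0000 0.0000 0.0000]
Step 1: x=[6.7500 8.8750 15.6250] v=[-1.0000 3.5000 -1.5000]
Step 2: x=[6.3203 10.3281 15.0313] v=[-1.7188 5.8125 -2.3750]
Step 3: x=[5.8286 11.8682 14.4747] v=[-1.9669 6.1602 -2.2266]
Step 4: x=[5.4019 12.9791 14.2172] v=[-1.7070 4.4437 -1.0299]
Step 5: x=[5.1362 13.2977 14.4300] v=[-1.0627 1.2742 0.8511]
Step 6: x=[5.0681 12.7376 15.1263] v=[-0.2723 -2.2404 2.7850]

Answer: 5.0681 12.7376 15.1263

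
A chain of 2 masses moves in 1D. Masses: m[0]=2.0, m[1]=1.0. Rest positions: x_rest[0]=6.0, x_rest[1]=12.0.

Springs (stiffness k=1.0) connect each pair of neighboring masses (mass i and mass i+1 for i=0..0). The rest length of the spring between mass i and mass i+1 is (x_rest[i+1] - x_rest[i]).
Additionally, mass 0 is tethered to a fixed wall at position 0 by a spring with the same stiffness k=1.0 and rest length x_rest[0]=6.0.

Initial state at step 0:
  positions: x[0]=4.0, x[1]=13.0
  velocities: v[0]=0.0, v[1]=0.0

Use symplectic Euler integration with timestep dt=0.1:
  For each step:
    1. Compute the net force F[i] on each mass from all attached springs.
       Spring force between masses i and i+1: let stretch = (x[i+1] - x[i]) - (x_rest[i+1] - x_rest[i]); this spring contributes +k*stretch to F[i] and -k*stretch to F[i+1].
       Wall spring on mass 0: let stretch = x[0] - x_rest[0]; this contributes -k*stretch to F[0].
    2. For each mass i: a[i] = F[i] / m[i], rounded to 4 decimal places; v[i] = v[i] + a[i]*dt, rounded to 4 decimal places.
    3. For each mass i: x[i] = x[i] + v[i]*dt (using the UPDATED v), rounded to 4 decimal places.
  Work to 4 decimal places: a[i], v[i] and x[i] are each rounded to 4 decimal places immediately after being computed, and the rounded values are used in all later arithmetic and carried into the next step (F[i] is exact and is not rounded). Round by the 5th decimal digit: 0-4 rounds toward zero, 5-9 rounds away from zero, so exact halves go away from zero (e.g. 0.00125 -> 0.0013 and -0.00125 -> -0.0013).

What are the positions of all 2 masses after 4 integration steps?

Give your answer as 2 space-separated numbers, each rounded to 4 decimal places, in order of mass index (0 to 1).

Answer: 4.2440 12.7082

Derivation:
Step 0: x=[4.0000 13.0000] v=[0.0000 0.0000]
Step 1: x=[4.0250 12.9700] v=[0.2500 -0.3000]
Step 2: x=[4.0746 12.9106] v=[0.4960 -0.5945]
Step 3: x=[4.1480 12.8228] v=[0.7341 -0.8781]
Step 4: x=[4.2440 12.7082] v=[0.9604 -1.1456]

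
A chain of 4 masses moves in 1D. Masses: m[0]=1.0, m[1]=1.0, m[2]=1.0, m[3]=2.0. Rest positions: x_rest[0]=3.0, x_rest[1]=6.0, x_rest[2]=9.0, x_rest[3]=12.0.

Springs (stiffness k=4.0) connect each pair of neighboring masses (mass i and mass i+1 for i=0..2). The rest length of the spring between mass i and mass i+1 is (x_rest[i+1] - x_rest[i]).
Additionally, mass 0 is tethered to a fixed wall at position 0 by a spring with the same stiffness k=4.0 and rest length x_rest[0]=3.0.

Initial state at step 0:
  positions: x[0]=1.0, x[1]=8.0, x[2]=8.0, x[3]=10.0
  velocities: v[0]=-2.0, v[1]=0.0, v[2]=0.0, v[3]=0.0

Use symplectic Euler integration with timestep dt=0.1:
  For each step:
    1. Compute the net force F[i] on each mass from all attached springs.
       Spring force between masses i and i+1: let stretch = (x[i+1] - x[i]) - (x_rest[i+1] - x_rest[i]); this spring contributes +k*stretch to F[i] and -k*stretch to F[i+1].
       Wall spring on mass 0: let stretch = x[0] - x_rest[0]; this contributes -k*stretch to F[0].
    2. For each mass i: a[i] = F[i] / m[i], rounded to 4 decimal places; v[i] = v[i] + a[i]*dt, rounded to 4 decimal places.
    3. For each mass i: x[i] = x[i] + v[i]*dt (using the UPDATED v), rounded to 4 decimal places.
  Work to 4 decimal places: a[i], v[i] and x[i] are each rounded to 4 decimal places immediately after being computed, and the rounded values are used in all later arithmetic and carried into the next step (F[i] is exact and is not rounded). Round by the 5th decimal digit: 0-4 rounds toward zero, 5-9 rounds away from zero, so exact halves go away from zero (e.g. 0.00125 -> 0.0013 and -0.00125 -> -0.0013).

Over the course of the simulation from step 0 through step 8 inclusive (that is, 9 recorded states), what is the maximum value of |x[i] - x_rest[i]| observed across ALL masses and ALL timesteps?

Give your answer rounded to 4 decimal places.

Answer: 2.9710

Derivation:
Step 0: x=[1.0000 8.0000 8.0000 10.0000] v=[-2.0000 0.0000 0.0000 0.0000]
Step 1: x=[1.0400 7.7200 8.0800 10.0200] v=[0.4000 -2.8000 0.8000 0.2000]
Step 2: x=[1.3056 7.1872 8.2232 10.0612] v=[2.6560 -5.3280 1.4320 0.4120]
Step 3: x=[1.7542 6.4606 8.3985 10.1256] v=[4.4864 -7.2662 1.7528 0.6444]
Step 4: x=[2.3209 5.6232 8.5654 10.2155] v=[5.6673 -8.3736 1.6685 0.8990]
Step 5: x=[2.9269 4.7714 8.6806 10.3324] v=[6.0599 -8.5176 1.1517 1.1690]
Step 6: x=[3.4896 4.0022 8.7055 10.4763] v=[5.6269 -7.6917 0.2487 1.4386]
Step 7: x=[3.9332 3.4007 8.6131 10.6447] v=[4.4361 -6.0154 -0.9243 1.6844]
Step 8: x=[4.1982 3.0290 8.3934 10.8325] v=[2.6498 -3.7174 -2.1966 1.8781]
Max displacement = 2.9710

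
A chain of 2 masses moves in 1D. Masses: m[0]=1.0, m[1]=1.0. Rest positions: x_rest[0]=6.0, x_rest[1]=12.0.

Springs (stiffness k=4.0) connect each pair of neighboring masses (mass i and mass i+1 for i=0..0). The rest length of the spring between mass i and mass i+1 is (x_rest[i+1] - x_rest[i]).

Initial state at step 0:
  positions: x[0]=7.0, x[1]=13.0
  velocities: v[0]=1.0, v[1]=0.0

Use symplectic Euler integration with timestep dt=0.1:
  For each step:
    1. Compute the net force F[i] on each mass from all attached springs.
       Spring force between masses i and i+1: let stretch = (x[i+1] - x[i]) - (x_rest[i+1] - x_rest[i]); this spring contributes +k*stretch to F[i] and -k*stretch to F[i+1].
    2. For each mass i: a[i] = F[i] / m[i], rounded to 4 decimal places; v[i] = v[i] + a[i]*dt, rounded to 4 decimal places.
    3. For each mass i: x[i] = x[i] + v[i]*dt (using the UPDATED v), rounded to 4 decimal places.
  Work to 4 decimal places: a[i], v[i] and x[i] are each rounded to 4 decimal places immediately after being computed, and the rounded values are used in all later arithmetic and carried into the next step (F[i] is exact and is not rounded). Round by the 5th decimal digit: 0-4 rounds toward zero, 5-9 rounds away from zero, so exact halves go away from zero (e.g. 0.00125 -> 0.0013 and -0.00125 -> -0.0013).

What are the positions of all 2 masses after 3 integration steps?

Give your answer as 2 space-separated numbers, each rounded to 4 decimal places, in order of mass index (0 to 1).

Answer: 7.2843 13.0157

Derivation:
Step 0: x=[7.0000 13.0000] v=[1.0000 0.0000]
Step 1: x=[7.1000 13.0000] v=[1.0000 0.0000]
Step 2: x=[7.1960 13.0040] v=[0.9600 0.0400]
Step 3: x=[7.2843 13.0157] v=[0.8832 0.1168]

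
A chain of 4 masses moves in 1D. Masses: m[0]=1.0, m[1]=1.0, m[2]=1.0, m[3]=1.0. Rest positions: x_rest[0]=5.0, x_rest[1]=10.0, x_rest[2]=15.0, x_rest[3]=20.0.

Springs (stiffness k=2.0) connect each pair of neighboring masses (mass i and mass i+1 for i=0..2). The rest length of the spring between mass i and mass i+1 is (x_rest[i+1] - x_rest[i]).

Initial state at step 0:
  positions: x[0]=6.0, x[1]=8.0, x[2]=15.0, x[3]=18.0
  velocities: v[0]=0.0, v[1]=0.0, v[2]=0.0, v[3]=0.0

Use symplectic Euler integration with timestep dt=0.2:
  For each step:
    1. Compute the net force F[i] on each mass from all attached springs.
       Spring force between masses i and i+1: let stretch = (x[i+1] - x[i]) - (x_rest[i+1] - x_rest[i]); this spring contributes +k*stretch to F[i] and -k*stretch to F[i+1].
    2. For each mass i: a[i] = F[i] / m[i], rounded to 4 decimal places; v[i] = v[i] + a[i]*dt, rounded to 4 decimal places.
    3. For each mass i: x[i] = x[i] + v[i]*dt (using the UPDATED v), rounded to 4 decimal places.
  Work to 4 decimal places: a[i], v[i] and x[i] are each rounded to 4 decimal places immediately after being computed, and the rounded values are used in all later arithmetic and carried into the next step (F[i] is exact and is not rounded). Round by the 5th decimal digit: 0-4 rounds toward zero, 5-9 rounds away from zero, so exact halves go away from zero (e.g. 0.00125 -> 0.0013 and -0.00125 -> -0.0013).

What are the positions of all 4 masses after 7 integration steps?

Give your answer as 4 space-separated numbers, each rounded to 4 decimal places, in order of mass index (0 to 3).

Step 0: x=[6.0000 8.0000 15.0000 18.0000] v=[0.0000 0.0000 0.0000 0.0000]
Step 1: x=[5.7600 8.4000 14.6800 18.1600] v=[-1.2000 2.0000 -1.6000 0.8000]
Step 2: x=[5.3312 9.0912 14.1360 18.4416] v=[-2.1440 3.4560 -2.7200 1.4080]
Step 3: x=[4.8032 9.8852 13.5329 18.7788] v=[-2.6400 3.9699 -3.0157 1.6858]
Step 4: x=[4.2818 10.5644 13.0576 19.0963] v=[-2.6072 3.3962 -2.3764 1.5874]
Step 5: x=[3.8630 10.9405 12.8660 19.3307] v=[-2.0942 1.8804 -0.9582 1.1719]
Step 6: x=[3.6104 10.9044 13.0375 19.4479] v=[-1.2632 -0.1804 0.8575 0.5860]
Step 7: x=[3.5413 10.4554 13.5512 19.4523] v=[-0.3456 -2.2448 2.5684 0.0218]

Answer: 3.5413 10.4554 13.5512 19.4523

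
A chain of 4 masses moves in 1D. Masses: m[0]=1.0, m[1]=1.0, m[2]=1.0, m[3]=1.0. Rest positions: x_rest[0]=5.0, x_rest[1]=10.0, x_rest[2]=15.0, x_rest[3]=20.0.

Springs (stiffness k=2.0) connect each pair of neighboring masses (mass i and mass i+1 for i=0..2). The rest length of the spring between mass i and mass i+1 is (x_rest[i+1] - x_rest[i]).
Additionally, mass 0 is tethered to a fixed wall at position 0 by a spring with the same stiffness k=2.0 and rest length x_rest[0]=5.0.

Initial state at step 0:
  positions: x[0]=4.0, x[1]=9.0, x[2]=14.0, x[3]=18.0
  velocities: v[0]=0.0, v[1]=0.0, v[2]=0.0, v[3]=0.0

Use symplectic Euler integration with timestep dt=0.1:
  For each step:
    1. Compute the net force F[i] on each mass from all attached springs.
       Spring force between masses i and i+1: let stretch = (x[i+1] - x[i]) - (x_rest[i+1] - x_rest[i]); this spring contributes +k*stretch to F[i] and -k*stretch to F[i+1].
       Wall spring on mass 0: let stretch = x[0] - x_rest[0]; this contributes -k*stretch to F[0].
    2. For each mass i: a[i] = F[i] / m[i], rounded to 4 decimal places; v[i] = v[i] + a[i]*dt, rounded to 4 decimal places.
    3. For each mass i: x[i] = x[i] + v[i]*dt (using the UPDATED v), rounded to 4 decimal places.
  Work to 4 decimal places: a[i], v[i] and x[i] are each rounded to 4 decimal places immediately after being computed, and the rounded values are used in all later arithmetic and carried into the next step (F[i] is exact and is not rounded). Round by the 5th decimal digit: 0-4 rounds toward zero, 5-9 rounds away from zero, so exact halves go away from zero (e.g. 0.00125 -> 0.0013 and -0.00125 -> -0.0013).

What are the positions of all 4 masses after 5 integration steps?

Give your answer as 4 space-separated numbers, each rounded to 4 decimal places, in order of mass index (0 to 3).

Step 0: x=[4.0000 9.0000 14.0000 18.0000] v=[0.0000 0.0000 0.0000 0.0000]
Step 1: x=[4.0200 9.0000 13.9800 18.0200] v=[0.2000 0.0000 -0.2000 0.2000]
Step 2: x=[4.0592 9.0000 13.9412 18.0592] v=[0.3920 0.0000 -0.3880 0.3920]
Step 3: x=[4.1160 9.0000 13.8859 18.1160] v=[0.5683 0.0001 -0.5526 0.5684]
Step 4: x=[4.1882 9.0001 13.8175 18.1882] v=[0.7219 0.0005 -0.6838 0.7224]
Step 5: x=[4.2729 9.0003 13.7402 18.2730] v=[0.8466 0.0016 -0.7731 0.8483]

Answer: 4.2729 9.0003 13.7402 18.2730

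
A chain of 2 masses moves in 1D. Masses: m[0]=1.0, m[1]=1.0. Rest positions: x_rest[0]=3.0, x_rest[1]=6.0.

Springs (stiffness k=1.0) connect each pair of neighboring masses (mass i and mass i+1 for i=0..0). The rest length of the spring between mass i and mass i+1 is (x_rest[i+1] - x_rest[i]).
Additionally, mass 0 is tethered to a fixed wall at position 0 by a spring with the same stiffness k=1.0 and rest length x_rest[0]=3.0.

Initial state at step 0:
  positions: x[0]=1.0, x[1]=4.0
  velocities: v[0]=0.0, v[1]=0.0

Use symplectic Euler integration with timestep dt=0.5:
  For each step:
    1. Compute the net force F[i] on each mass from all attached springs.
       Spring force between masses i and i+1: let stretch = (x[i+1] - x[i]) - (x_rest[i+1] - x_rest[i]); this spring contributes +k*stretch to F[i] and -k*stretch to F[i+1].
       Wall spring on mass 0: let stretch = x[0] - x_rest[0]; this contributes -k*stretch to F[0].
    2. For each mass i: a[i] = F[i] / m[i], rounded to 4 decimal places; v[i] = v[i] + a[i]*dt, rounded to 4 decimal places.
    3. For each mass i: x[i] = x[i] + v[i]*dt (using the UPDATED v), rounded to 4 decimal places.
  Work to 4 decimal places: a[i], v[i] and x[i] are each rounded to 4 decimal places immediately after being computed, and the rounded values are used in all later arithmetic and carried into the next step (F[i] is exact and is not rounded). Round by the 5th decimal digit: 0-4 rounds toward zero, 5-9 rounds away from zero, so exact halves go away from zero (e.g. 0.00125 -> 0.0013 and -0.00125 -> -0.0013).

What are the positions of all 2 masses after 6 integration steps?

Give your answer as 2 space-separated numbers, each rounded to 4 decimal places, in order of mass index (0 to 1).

Step 0: x=[1.0000 4.0000] v=[0.0000 0.0000]
Step 1: x=[1.5000 4.0000] v=[1.0000 0.0000]
Step 2: x=[2.2500 4.1250] v=[1.5000 0.2500]
Step 3: x=[2.9063 4.5313] v=[1.3125 0.8125]
Step 4: x=[3.2423 5.2813] v=[0.6719 1.5000]
Step 5: x=[3.2775 6.2716] v=[0.0703 1.9805]
Step 6: x=[3.2418 7.2634] v=[-0.0714 1.9835]

Answer: 3.2418 7.2634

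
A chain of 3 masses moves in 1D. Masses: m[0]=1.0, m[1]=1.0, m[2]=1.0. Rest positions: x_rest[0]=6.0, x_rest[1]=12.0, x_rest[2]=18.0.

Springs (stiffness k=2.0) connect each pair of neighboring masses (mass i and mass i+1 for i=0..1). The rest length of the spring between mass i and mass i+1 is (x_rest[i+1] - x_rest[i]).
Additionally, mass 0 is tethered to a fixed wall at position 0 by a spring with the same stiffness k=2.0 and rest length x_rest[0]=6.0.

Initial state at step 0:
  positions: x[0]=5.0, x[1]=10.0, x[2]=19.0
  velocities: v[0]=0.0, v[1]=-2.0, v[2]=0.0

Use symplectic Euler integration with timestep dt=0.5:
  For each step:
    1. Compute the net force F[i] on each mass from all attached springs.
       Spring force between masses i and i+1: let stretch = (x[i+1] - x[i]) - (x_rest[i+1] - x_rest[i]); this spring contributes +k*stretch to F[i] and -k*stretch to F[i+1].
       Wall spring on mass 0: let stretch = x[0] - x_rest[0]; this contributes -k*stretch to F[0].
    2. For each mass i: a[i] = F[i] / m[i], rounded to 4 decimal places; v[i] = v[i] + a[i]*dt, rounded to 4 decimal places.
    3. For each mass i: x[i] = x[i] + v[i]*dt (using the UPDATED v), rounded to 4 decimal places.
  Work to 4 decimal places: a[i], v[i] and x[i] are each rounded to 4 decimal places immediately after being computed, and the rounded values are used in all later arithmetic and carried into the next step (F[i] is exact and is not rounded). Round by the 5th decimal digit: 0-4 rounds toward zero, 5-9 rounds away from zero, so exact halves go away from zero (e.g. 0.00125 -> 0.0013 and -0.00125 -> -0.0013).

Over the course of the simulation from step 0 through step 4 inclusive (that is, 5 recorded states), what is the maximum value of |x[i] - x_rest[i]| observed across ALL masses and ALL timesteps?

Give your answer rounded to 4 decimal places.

Step 0: x=[5.0000 10.0000 19.0000] v=[0.0000 -2.0000 0.0000]
Step 1: x=[5.0000 11.0000 17.5000] v=[0.0000 2.0000 -3.0000]
Step 2: x=[5.5000 12.2500 15.7500] v=[1.0000 2.5000 -3.5000]
Step 3: x=[6.6250 11.8750 15.2500] v=[2.2500 -0.7500 -1.0000]
Step 4: x=[7.0625 10.5625 16.0625] v=[0.8750 -2.6250 1.6250]
Max displacement = 2.7500

Answer: 2.7500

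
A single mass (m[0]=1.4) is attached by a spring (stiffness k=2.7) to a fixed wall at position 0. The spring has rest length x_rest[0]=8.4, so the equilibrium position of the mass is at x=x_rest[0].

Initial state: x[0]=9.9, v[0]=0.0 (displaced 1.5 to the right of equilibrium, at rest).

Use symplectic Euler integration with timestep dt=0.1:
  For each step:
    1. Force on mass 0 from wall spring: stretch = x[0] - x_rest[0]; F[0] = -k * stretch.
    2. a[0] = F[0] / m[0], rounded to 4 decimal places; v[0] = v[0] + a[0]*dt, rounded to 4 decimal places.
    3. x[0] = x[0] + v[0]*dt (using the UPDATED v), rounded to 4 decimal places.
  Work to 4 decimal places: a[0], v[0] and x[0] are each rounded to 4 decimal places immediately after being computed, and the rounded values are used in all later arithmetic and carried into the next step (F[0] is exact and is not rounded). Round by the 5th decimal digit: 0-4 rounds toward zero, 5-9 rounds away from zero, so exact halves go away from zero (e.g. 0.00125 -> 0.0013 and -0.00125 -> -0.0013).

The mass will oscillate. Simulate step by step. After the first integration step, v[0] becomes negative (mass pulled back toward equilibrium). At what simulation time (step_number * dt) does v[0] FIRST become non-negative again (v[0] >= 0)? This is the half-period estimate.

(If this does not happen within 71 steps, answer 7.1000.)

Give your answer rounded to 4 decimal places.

Answer: 2.3000

Derivation:
Step 0: x=[9.9000] v=[0.0000]
Step 1: x=[9.8711] v=[-0.2893]
Step 2: x=[9.8138] v=[-0.5730]
Step 3: x=[9.7292] v=[-0.8457]
Step 4: x=[9.6190] v=[-1.1021]
Step 5: x=[9.4853] v=[-1.3372]
Step 6: x=[9.3307] v=[-1.5465]
Step 7: x=[9.1581] v=[-1.7260]
Step 8: x=[8.9709] v=[-1.8722]
Step 9: x=[8.7727] v=[-1.9823]
Step 10: x=[8.5673] v=[-2.0542]
Step 11: x=[8.3587] v=[-2.0865]
Step 12: x=[8.1509] v=[-2.0785]
Step 13: x=[7.9479] v=[-2.0305]
Step 14: x=[7.7536] v=[-1.9433]
Step 15: x=[7.5717] v=[-1.8186]
Step 16: x=[7.4058] v=[-1.6589]
Step 17: x=[7.2591] v=[-1.4672]
Step 18: x=[7.1344] v=[-1.2472]
Step 19: x=[7.0341] v=[-1.0031]
Step 20: x=[6.9601] v=[-0.7397]
Step 21: x=[6.9139] v=[-0.4620]
Step 22: x=[6.8964] v=[-0.1754]
Step 23: x=[6.9079] v=[0.1146]
First v>=0 after going negative at step 23, time=2.3000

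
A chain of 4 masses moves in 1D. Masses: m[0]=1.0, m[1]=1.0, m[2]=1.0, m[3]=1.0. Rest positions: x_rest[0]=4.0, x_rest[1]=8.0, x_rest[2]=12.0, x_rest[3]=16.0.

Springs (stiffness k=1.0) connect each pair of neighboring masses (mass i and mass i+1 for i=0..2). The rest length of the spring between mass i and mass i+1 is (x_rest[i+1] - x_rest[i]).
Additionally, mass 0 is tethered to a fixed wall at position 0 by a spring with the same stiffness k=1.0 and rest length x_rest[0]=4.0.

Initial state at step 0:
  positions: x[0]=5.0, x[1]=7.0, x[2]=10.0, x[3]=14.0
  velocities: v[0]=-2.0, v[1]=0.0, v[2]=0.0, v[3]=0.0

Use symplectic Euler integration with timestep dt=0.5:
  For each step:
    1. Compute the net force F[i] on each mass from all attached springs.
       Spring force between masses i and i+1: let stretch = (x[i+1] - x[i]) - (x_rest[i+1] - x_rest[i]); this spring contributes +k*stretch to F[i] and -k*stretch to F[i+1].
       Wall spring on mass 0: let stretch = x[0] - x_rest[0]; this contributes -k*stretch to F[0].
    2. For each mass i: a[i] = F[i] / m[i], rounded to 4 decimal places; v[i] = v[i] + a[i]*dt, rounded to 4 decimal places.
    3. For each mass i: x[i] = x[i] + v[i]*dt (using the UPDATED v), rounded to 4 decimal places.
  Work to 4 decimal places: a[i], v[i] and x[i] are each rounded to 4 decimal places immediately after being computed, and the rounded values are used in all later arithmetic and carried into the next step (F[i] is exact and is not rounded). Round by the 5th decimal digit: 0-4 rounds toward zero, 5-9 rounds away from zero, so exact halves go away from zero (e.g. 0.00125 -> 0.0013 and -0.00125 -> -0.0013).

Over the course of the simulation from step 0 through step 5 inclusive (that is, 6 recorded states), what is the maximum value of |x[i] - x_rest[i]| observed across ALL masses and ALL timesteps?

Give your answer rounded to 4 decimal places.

Answer: 2.9062

Derivation:
Step 0: x=[5.0000 7.0000 10.0000 14.0000] v=[-2.0000 0.0000 0.0000 0.0000]
Step 1: x=[3.2500 7.2500 10.2500 14.0000] v=[-3.5000 0.5000 0.5000 0.0000]
Step 2: x=[1.6875 7.2500 10.6875 14.0625] v=[-3.1250 0.0000 0.8750 0.1250]
Step 3: x=[1.0938 6.7188 11.1094 14.2813] v=[-1.1875 -1.0625 0.8438 0.4375]
Step 4: x=[1.6329 5.8790 11.2267 14.7071] v=[1.0781 -1.6797 0.2345 0.8516]
Step 5: x=[2.8253 5.3146 10.8771 15.2628] v=[2.3847 -1.1289 -0.6992 1.1114]
Max displacement = 2.9062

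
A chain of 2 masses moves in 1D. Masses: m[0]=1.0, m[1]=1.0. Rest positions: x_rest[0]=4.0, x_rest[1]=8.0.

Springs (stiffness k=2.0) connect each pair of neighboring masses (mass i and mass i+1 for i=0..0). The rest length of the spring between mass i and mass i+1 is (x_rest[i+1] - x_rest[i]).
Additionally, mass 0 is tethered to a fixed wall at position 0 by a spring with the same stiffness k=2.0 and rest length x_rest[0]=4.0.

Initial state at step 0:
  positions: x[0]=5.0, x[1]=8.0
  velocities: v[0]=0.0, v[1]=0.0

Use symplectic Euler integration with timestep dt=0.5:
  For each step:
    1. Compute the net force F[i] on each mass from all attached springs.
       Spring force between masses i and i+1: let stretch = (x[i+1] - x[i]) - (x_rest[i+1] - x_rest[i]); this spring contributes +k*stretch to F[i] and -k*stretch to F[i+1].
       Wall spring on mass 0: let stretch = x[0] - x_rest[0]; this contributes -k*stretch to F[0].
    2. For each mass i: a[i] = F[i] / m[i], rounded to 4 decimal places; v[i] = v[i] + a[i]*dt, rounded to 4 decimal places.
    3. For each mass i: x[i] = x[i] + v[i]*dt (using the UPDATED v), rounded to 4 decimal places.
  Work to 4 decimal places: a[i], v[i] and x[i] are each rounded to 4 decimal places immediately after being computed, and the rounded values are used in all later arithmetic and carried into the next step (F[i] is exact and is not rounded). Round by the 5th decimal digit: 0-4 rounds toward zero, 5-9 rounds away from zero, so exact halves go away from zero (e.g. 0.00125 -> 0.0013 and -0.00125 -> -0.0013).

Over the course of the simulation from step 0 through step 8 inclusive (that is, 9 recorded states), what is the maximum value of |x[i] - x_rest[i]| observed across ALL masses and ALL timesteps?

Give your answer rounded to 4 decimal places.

Step 0: x=[5.0000 8.0000] v=[0.0000 0.0000]
Step 1: x=[4.0000 8.5000] v=[-2.0000 1.0000]
Step 2: x=[3.2500 8.7500] v=[-1.5000 0.5000]
Step 3: x=[3.6250 8.2500] v=[0.7500 -1.0000]
Step 4: x=[4.5000 7.4375] v=[1.7500 -1.6250]
Step 5: x=[4.5938 7.1563] v=[0.1875 -0.5625]
Step 6: x=[3.6719 7.5938] v=[-1.8438 0.8750]
Step 7: x=[2.8750 8.0704] v=[-1.5938 0.9531]
Step 8: x=[3.2383 7.9493] v=[0.7266 -0.2423]
Max displacement = 1.1250

Answer: 1.1250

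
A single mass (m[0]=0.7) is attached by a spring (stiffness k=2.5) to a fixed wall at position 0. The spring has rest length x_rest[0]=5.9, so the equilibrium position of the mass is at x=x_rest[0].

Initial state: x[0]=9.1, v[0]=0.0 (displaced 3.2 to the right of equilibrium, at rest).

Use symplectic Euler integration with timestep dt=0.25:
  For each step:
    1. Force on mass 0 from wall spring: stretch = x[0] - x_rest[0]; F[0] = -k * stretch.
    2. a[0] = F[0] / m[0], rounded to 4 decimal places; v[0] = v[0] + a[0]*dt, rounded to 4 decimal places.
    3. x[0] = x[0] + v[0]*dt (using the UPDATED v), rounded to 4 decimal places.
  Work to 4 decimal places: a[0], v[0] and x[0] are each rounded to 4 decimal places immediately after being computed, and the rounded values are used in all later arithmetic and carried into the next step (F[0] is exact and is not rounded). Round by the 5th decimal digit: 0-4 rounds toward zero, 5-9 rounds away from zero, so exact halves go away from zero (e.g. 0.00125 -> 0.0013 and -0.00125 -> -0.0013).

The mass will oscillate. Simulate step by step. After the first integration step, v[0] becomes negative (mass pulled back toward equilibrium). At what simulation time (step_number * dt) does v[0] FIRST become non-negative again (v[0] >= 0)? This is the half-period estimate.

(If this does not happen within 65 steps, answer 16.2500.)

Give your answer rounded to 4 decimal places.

Step 0: x=[9.1000] v=[0.0000]
Step 1: x=[8.3857] v=[-2.8572]
Step 2: x=[7.1166] v=[-5.0766]
Step 3: x=[5.5759] v=[-6.1629]
Step 4: x=[4.1075] v=[-5.8735]
Step 5: x=[3.0392] v=[-4.2731]
Step 6: x=[2.6095] v=[-1.7188]
Step 7: x=[2.9143] v=[1.2192]
First v>=0 after going negative at step 7, time=1.7500

Answer: 1.7500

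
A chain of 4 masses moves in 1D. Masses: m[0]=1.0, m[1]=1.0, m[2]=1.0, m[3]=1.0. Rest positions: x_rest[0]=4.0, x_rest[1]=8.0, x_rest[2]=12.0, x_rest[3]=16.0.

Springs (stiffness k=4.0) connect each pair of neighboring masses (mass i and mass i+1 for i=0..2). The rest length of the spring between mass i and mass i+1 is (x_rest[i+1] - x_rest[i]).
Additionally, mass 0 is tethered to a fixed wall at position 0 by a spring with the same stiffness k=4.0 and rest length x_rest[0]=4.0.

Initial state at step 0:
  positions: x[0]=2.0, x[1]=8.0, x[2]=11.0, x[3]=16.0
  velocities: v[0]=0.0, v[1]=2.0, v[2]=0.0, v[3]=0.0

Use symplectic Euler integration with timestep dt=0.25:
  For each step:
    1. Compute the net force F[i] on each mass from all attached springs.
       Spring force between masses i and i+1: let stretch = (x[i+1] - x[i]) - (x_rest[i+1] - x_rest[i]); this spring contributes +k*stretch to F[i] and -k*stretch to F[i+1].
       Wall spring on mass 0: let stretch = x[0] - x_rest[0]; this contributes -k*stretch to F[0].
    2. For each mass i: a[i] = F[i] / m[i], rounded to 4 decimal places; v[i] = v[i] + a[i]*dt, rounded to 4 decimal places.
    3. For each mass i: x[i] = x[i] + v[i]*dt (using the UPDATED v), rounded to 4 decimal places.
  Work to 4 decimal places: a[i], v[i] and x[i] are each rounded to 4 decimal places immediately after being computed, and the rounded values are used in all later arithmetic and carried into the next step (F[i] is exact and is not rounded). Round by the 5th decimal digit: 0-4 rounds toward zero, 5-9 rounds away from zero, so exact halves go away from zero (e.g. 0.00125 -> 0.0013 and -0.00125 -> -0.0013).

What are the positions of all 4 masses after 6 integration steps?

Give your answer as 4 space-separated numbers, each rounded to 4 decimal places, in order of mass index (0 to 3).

Answer: 4.1394 9.9810 11.6038 15.9632

Derivation:
Step 0: x=[2.0000 8.0000 11.0000 16.0000] v=[0.0000 2.0000 0.0000 0.0000]
Step 1: x=[3.0000 7.7500 11.5000 15.7500] v=[4.0000 -1.0000 2.0000 -1.0000]
Step 2: x=[4.4375 7.2500 12.1250 15.4375] v=[5.7500 -2.0000 2.5000 -1.2500]
Step 3: x=[5.4688 7.2656 12.3594 15.2969] v=[4.1250 0.0625 0.9375 -0.5625]
Step 4: x=[5.5821 8.1055 12.0547 15.4219] v=[0.4530 3.3595 -1.2188 0.5000]
Step 5: x=[4.9307 9.3018 11.6045 15.7051] v=[-2.6057 4.7853 -1.8008 1.1328]
Step 6: x=[4.1394 9.9810 11.6038 15.9632] v=[-3.1653 2.7169 -0.0029 1.0322]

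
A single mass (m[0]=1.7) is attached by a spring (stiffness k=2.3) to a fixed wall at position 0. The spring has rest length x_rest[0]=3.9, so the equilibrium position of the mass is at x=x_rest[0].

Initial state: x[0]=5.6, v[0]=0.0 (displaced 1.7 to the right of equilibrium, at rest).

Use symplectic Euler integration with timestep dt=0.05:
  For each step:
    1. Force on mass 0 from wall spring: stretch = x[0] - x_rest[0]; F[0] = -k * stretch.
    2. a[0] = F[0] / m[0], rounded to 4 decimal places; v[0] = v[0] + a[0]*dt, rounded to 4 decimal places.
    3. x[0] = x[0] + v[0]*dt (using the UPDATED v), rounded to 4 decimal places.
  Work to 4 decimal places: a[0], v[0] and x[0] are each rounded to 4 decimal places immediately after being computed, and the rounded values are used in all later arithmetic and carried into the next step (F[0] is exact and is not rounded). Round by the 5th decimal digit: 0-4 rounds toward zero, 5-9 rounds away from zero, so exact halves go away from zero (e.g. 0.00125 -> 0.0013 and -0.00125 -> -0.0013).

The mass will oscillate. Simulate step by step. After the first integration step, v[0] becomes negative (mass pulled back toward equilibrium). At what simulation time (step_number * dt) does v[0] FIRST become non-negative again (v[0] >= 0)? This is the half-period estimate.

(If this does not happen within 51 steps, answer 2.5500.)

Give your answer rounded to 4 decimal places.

Answer: 2.5500

Derivation:
Step 0: x=[5.6000] v=[0.0000]
Step 1: x=[5.5943] v=[-0.1150]
Step 2: x=[5.5828] v=[-0.2296]
Step 3: x=[5.5656] v=[-0.3434]
Step 4: x=[5.5428] v=[-0.4561]
Step 5: x=[5.5144] v=[-0.5672]
Step 6: x=[5.4806] v=[-0.6764]
Step 7: x=[5.4414] v=[-0.7833]
Step 8: x=[5.3970] v=[-0.8876]
Step 9: x=[5.3476] v=[-0.9889]
Step 10: x=[5.2933] v=[-1.0868]
Step 11: x=[5.2342] v=[-1.1811]
Step 12: x=[5.1706] v=[-1.2714]
Step 13: x=[5.1027] v=[-1.3574]
Step 14: x=[5.0308] v=[-1.4388]
Step 15: x=[4.9550] v=[-1.5153]
Step 16: x=[4.8757] v=[-1.5867]
Step 17: x=[4.7931] v=[-1.6527]
Step 18: x=[4.7074] v=[-1.7131]
Step 19: x=[4.6190] v=[-1.7677]
Step 20: x=[4.5282] v=[-1.8163]
Step 21: x=[4.4353] v=[-1.8588]
Step 22: x=[4.3406] v=[-1.8950]
Step 23: x=[4.2444] v=[-1.9248]
Step 24: x=[4.1470] v=[-1.9481]
Step 25: x=[4.0488] v=[-1.9648]
Step 26: x=[3.9501] v=[-1.9749]
Step 27: x=[3.8512] v=[-1.9783]
Step 28: x=[3.7525] v=[-1.9750]
Step 29: x=[3.6543] v=[-1.9650]
Step 30: x=[3.5569] v=[-1.9484]
Step 31: x=[3.4606] v=[-1.9252]
Step 32: x=[3.3658] v=[-1.8955]
Step 33: x=[3.2728] v=[-1.8594]
Step 34: x=[3.1820] v=[-1.8170]
Step 35: x=[3.0936] v=[-1.7684]
Step 36: x=[3.0079] v=[-1.7139]
Step 37: x=[2.9252] v=[-1.6536]
Step 38: x=[2.8458] v=[-1.5877]
Step 39: x=[2.7700] v=[-1.5164]
Step 40: x=[2.6980] v=[-1.4400]
Step 41: x=[2.6301] v=[-1.3587]
Step 42: x=[2.5665] v=[-1.2728]
Step 43: x=[2.5074] v=[-1.1826]
Step 44: x=[2.4530] v=[-1.0884]
Step 45: x=[2.4035] v=[-0.9905]
Step 46: x=[2.3590] v=[-0.8893]
Step 47: x=[2.3197] v=[-0.7851]
Step 48: x=[2.2858] v=[-0.6782]
Step 49: x=[2.2574] v=[-0.5690]
Step 50: x=[2.2345] v=[-0.4579]
Step 51: x=[2.2172] v=[-0.3452]
v[0] did not become non-negative within 51 steps; using fallback time=2.5500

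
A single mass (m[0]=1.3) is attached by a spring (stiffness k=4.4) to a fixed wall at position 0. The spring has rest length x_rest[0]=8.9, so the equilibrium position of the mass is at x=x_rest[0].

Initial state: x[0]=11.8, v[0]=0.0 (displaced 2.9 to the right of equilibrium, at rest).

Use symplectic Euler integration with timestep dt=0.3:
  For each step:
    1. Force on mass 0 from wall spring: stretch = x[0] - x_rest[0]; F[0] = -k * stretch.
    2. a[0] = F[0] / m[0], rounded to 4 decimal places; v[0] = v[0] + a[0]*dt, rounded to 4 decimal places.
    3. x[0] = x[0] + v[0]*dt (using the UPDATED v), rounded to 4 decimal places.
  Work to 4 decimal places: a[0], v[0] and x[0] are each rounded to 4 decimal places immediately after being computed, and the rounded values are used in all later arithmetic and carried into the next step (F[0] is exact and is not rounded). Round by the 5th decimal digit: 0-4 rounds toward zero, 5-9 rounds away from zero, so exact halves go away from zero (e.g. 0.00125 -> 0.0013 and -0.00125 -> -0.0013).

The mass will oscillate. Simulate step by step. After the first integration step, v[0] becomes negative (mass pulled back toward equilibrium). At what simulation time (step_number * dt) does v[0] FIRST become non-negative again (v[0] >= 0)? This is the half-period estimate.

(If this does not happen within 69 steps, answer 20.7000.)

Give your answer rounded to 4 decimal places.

Step 0: x=[11.8000] v=[0.0000]
Step 1: x=[10.9166] v=[-2.9446]
Step 2: x=[9.4189] v=[-4.9922]
Step 3: x=[7.7632] v=[-5.5191]
Step 4: x=[6.4538] v=[-4.3648]
Step 5: x=[5.8895] v=[-1.8810]
Step 6: x=[6.2422] v=[1.1758]
First v>=0 after going negative at step 6, time=1.8000

Answer: 1.8000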